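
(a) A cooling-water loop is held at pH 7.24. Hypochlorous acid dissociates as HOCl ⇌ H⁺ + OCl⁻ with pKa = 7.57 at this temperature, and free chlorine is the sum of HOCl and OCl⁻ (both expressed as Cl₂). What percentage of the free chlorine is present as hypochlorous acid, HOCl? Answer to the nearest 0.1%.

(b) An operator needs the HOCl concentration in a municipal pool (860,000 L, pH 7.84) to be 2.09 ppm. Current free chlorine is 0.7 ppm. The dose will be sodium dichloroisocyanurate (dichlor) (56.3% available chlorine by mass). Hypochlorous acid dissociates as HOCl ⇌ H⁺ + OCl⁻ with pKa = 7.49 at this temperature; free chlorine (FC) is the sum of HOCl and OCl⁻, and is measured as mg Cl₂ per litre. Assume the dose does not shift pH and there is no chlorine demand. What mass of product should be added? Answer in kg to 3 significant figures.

(a) [OCl⁻]/[HOCl] = 10^(pH − pKa) = 10^(7.24 − 7.57) = 10^-0.33 = 0.4677.
(a) Fraction as HOCl = 1 / (1 + 0.4677) = 0.6813.

(b) [OCl⁻]/[HOCl] = 10^(pH − pKa) = 10^(7.84 − 7.49) = 2.239; fraction as HOCl = 1/(1 + 2.239) = 0.3088.
(b) Free chlorine required for 2.09 ppm HOCl: 2.09 / 0.3088 = 6.769 ppm.
(b) FC to add: 6.769 − 0.7 = 6.069 mg/L as Cl₂.
(b) Cl₂ equivalent: 6.069 mg/L × 860,000 L = 5219 g.
(b) Product at 56.3% available Cl: 5219 / 0.563 = 9270 g.

(a) 68.1%; (b) 9.27 kg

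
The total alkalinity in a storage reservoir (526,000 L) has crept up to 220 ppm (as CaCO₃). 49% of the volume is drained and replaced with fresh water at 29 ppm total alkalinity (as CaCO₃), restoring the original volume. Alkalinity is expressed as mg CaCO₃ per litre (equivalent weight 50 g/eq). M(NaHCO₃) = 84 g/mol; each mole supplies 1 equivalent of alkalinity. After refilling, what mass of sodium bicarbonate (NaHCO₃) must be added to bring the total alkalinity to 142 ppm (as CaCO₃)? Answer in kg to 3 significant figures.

13.8 kg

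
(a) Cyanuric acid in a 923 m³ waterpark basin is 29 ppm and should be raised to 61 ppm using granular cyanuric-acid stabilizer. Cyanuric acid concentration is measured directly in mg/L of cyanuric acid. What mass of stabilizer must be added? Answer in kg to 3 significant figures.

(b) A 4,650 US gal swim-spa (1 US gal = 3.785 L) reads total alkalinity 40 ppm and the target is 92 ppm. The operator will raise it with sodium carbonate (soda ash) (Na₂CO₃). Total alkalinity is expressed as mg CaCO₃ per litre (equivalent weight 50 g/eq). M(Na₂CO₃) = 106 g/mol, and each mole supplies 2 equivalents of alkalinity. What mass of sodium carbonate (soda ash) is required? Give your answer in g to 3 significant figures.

(a) Volume: 923 m³ = 923,000 L.
(a) CYA to add: (61 − 29) = 32 mg/L × 923,000 L = 29,540 g cyanuric acid.

(b) Volume: 4,650 US gal × 3.785 L/gal = 17,600 L.
(b) Alkalinity to add: (92 − 40) = 52 mg/L as CaCO₃ × 17,600 L = 915.2 g as CaCO₃.
(b) Equivalents: 915.2 g ÷ 50 g/eq = 18.3 eq.
(b) Each mole of Na₂CO₃ supplies 2 eq, so 18.3 / 2 = 9.152 mol.
(b) Mass: 9.152 mol × 106 g/mol = 970.1 g.

(a) 29.5 kg; (b) 970 g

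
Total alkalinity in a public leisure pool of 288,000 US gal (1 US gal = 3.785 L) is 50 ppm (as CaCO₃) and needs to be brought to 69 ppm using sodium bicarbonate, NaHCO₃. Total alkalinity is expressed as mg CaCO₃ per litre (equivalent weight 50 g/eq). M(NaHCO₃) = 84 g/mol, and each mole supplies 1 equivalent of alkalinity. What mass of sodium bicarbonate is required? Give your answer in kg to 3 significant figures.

34.8 kg

Volume: 288,000 US gal × 3.785 L/gal = 1,090,080 L.
Alkalinity to add: (69 − 50) = 19 mg/L as CaCO₃ × 1,090,080 L = 20,710 g as CaCO₃.
Equivalents: 20,710 g ÷ 50 g/eq = 414.2 eq.
NaHCO₃ supplies 1 eq per mole → 414.2 mol.
Mass: 414.2 mol × 84 g/mol = 34,800 g.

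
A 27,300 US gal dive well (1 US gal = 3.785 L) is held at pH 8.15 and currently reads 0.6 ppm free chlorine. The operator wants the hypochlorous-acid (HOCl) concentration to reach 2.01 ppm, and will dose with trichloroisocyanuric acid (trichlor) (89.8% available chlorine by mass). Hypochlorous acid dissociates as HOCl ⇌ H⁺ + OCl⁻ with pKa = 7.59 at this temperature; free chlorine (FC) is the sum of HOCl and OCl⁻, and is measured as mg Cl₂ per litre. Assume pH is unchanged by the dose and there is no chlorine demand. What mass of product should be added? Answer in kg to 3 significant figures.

1.00 kg

Volume: 27,300 US gal × 3.785 L/gal = 103,330 L.
[OCl⁻]/[HOCl] = 10^(pH − pKa) = 10^(8.15 − 7.59) = 3.631; fraction as HOCl = 1/(1 + 3.631) = 0.2159.
Free chlorine required for 2.01 ppm HOCl: 2.01 / 0.2159 = 9.308 ppm.
FC to add: 9.308 − 0.6 = 8.708 mg/L as Cl₂.
Cl₂ equivalent: 8.708 mg/L × 103,330 L = 899.8 g.
Product at 89.8% available Cl: 899.8 / 0.898 = 1002 g.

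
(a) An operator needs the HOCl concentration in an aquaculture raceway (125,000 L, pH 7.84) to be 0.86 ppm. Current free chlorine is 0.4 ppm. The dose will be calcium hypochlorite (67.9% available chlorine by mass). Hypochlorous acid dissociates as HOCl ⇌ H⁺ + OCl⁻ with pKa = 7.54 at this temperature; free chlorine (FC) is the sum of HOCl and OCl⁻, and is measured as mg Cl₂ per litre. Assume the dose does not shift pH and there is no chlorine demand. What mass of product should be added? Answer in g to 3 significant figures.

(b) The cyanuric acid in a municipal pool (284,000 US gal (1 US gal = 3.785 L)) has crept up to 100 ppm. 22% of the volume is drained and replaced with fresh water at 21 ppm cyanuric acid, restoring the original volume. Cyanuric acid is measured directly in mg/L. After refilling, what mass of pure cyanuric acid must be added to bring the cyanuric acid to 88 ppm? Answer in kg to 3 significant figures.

(a) [OCl⁻]/[HOCl] = 10^(pH − pKa) = 10^(7.84 − 7.54) = 1.995; fraction as HOCl = 1/(1 + 1.995) = 0.3339.
(a) Free chlorine required for 0.86 ppm HOCl: 0.86 / 0.3339 = 2.576 ppm.
(a) FC to add: 2.576 − 0.4 = 2.176 mg/L as Cl₂.
(a) Cl₂ equivalent: 2.176 mg/L × 125,000 L = 272 g.
(a) Product at 67.9% available Cl: 272 / 0.679 = 400.6 g.

(b) Volume: 284,000 US gal × 3.785 L/gal = 1,074,940 L.
(b) After draining 22% and refilling: 100 × 0.78 + 21 × 0.22 = 82.62 ppm.
(b) Deficit to target: 88 − 82.62 = 5.38 mg/L.
(b) Mass: 5.38 mg/L × 1,074,940 L = 5783 g cyanuric acid.

(a) 401 g; (b) 5.78 kg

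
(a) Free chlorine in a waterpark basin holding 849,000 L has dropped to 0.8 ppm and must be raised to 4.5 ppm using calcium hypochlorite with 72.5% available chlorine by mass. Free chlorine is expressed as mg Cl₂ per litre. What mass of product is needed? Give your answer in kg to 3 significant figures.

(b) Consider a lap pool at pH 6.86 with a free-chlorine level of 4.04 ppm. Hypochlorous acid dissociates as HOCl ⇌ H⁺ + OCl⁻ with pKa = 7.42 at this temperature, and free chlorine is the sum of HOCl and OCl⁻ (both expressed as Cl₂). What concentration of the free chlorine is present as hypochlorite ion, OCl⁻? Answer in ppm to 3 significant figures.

(a) Chlorine deficit: 4.5 − 0.8 = 3.7 ppm = 3.7 mg/L as Cl₂.
(a) Cl₂ equivalent needed: 3.7 mg/L × 849,000 L = 3,141,000 mg = 3141 g.
(a) Product at 72.5% available chlorine: 3141 / 0.725 = 4333 g.

(b) [OCl⁻]/[HOCl] = 10^(pH − pKa) = 10^(6.86 − 7.42) = 10^-0.56 = 0.2754.
(b) Fraction as HOCl = 1 / (1 + 0.2754) = 0.7841.
(b) OCl⁻ = (1 − 0.7841) × 4.04 ppm = 0.8724 ppm.

(a) 4.33 kg; (b) 0.872 ppm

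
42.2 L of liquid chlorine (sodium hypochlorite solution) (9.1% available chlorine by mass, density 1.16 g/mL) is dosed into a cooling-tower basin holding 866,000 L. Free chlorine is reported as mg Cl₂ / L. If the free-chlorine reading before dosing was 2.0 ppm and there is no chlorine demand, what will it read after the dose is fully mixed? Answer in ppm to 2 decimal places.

7.14 ppm

Mass of solution: 42.2 L × 1000 mL/L × 1.16 g/mL = 48,950 g.
Available chlorine delivered: 48,950 g × 0.091 = 4455 g as Cl₂.
Concentration rise: 4455 g / 866,000 L = 5.144 mg/L = 5.14 ppm.
Final FC: 2.0 + 5.14 = 7.14 ppm.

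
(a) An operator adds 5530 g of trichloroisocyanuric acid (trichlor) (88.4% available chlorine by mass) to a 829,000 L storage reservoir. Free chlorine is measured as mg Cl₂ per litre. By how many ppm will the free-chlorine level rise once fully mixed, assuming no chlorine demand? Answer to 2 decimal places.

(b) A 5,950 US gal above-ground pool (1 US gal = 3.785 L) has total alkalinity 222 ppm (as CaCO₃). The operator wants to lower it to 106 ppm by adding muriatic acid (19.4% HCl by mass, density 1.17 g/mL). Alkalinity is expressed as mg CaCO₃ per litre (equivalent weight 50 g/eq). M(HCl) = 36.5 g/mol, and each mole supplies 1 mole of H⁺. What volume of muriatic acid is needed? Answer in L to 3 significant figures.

(a) Available chlorine delivered: 5530 g × 0.884 = 4889 g as Cl₂.
(a) Concentration rise: 4889 g / 829,000 L = 5.897 mg/L = 5.90 ppm.

(b) Volume: 5,950 US gal × 3.785 L/gal = 22,521 L.
(b) Alkalinity to neutralize: (222 − 106) = 116 mg/L as CaCO₃ × 22,521 L = 2612 g as CaCO₃.
(b) Equivalents of H⁺ required: 2612 ÷ 50 g/eq = 52.25 eq = 52.25 mol HCl.
(b) Mass of HCl: 52.25 × 36.5 = 1907 g.
(b) Mass of 19.4% solution: 1907 / 0.194 = 9830 g.
(b) Volume: 9830 g ÷ 1.17 g/mL = 8402 mL.

(a) 5.90 ppm; (b) 8.40 L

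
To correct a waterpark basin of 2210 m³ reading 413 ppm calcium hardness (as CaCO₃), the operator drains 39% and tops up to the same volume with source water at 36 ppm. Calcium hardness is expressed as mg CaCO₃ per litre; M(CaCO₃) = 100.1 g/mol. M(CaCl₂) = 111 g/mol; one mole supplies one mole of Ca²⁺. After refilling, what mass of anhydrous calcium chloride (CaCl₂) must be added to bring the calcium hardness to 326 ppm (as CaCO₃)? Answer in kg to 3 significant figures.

147 kg

Volume: 2210 m³ = 2,210,000 L.
After draining 39% and refilling: 413 × 0.61 + 36 × 0.39 = 265.97 ppm.
Deficit to target: 326 − 265.97 = 60.03 mg/L.
As CaCO₃: 60.03 mg/L × 2,210,000 L = 132,700 g; ÷ 100.1 = 1325 mol Ca²⁺.
Mass: 1325 × 111 = 147,100 g.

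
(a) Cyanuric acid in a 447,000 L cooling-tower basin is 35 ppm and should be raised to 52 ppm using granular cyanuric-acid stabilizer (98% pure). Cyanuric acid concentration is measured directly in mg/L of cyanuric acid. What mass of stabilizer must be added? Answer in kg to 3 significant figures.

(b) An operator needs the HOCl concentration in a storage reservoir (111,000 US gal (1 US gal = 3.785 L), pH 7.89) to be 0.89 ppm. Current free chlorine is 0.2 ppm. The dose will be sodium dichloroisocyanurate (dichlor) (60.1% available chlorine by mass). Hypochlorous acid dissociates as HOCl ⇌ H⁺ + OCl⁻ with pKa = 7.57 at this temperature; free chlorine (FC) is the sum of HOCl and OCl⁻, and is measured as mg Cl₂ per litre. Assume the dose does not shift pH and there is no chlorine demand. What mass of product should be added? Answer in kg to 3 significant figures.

(a) CYA to add: (52 − 35) = 17 mg/L × 447,000 L = 7599 g cyanuric acid.
(a) At 98% purity: 7599 / 0.98 = 7754 g product.

(b) Volume: 111,000 US gal × 3.785 L/gal = 420,135 L.
(b) [OCl⁻]/[HOCl] = 10^(pH − pKa) = 10^(7.89 − 7.57) = 2.089; fraction as HOCl = 1/(1 + 2.089) = 0.3237.
(b) Free chlorine required for 0.89 ppm HOCl: 0.89 / 0.3237 = 2.749 ppm.
(b) FC to add: 2.749 − 0.2 = 2.549 mg/L as Cl₂.
(b) Cl₂ equivalent: 2.549 mg/L × 420,135 L = 1071 g.
(b) Product at 60.1% available Cl: 1071 / 0.601 = 1782 g.

(a) 7.75 kg; (b) 1.78 kg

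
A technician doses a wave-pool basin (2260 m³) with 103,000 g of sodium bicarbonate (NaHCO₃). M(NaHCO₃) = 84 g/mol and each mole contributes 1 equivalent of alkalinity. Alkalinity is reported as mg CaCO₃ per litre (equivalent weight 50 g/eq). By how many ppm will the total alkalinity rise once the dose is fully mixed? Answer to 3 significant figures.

Volume: 2260 m³ = 2,260,000 L.
Moles of NaHCO₃: 103,000 g ÷ 84 g/mol = 1226 mol → 1226 eq of alkalinity.
As CaCO₃: 1226 eq × 50 g/eq = 61,310 g.
Rise: 61,310 g / 2,260,000 L × 1000 = 27.13 mg/L.

27.1 ppm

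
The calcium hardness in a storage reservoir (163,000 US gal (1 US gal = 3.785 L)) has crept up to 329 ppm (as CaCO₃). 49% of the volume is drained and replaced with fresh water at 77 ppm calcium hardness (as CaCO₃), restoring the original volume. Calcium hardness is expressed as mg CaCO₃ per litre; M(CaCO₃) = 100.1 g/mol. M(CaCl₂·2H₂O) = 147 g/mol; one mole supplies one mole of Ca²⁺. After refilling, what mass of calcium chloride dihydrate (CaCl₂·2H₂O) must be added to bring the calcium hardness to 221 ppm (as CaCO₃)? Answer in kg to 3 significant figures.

Volume: 163,000 US gal × 3.785 L/gal = 616,955 L.
After draining 49% and refilling: 329 × 0.51 + 77 × 0.49 = 205.52 ppm.
Deficit to target: 221 − 205.52 = 15.48 mg/L.
As CaCO₃: 15.48 mg/L × 616,955 L = 9550 g; ÷ 100.1 = 95.41 mol Ca²⁺.
Mass: 95.41 × 147 = 14,030 g.

14.0 kg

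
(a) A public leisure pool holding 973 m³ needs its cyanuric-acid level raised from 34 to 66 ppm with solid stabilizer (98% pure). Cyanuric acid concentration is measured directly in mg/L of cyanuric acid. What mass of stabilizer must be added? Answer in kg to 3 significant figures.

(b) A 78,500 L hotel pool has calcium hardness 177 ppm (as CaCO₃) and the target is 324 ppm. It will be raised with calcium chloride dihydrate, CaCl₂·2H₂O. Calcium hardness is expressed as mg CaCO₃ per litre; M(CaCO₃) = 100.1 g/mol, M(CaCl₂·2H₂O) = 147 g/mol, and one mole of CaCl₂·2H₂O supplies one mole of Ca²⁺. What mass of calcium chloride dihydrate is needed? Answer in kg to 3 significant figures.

(a) Volume: 973 m³ = 973,000 L.
(a) CYA to add: (66 − 34) = 32 mg/L × 973,000 L = 31,140 g cyanuric acid.
(a) At 98% purity: 31,140 / 0.98 = 31,770 g product.

(b) Hardness to add: (324 − 177) = 147 mg/L as CaCO₃ × 78,500 L = 11,540 g as CaCO₃.
(b) Moles of Ca²⁺ (1 mol Ca²⁺ ≡ 1 mol CaCO₃): 11,540 / 100.1 g/mol = 115.3 mol.
(b) Mass of CaCl₂·2H₂O: 115.3 × 147 = 16,950 g.

(a) 31.8 kg; (b) 16.9 kg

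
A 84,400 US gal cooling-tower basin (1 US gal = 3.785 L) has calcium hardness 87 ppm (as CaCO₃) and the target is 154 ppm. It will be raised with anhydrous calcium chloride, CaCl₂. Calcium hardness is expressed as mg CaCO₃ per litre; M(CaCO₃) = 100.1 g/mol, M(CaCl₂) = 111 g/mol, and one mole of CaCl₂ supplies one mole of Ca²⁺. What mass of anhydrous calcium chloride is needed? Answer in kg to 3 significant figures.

23.7 kg

Volume: 84,400 US gal × 3.785 L/gal = 319,454 L.
Hardness to add: (154 − 87) = 67 mg/L as CaCO₃ × 319,454 L = 21,400 g as CaCO₃.
Moles of Ca²⁺ (1 mol Ca²⁺ ≡ 1 mol CaCO₃): 21,400 / 100.1 g/mol = 213.8 mol.
Mass of CaCl₂: 213.8 × 111 = 23,730 g.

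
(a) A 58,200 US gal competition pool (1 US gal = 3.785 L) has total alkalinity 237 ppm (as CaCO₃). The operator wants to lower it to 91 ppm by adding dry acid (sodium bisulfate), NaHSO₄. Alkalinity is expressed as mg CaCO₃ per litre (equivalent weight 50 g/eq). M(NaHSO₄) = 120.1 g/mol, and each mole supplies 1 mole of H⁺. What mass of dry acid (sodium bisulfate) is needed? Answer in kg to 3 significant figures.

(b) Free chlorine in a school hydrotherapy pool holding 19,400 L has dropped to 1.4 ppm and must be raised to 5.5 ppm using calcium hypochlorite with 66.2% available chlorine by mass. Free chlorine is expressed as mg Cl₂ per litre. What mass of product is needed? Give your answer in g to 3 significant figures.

(a) Volume: 58,200 US gal × 3.785 L/gal = 220,287 L.
(a) Alkalinity to neutralize: (237 − 91) = 146 mg/L as CaCO₃ × 220,287 L = 32,160 g as CaCO₃.
(a) Equivalents of H⁺ required: 32,160 ÷ 50 g/eq = 643.2 eq = 643.2 mol NaHSO₄.
(a) Mass of NaHSO₄: 643.2 × 120.1 = 77,250 g.

(b) Chlorine deficit: 5.5 − 1.4 = 4.1 ppm = 4.1 mg/L as Cl₂.
(b) Cl₂ equivalent needed: 4.1 mg/L × 19,400 L = 79,540 mg = 79.54 g.
(b) Product at 66.2% available chlorine: 79.54 / 0.662 = 120.2 g.

(a) 77.3 kg; (b) 120 g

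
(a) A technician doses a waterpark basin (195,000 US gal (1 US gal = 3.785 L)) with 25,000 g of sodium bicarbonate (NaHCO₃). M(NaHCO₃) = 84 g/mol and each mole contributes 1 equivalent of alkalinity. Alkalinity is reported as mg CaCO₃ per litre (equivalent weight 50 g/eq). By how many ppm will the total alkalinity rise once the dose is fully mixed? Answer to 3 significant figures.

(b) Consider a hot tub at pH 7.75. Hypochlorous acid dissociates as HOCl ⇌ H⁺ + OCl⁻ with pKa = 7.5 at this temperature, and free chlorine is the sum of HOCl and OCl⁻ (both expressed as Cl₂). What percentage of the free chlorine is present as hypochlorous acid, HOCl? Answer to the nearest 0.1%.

(a) 20.2 ppm; (b) 36.0%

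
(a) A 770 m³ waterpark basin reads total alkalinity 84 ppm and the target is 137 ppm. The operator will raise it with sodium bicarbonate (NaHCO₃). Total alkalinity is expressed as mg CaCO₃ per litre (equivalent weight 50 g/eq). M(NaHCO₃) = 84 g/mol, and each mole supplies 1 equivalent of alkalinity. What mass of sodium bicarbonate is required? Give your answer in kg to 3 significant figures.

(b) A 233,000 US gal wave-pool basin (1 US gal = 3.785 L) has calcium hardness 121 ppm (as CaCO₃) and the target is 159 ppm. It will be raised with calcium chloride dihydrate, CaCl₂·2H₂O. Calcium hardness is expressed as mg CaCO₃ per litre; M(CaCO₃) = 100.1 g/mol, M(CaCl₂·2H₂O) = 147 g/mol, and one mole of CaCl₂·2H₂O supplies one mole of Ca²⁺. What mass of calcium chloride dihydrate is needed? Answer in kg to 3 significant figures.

(a) Volume: 770 m³ = 770,000 L.
(a) Alkalinity to add: (137 − 84) = 53 mg/L as CaCO₃ × 770,000 L = 40,810 g as CaCO₃.
(a) Equivalents: 40,810 g ÷ 50 g/eq = 816.2 eq.
(a) NaHCO₃ supplies 1 eq per mole → 816.2 mol.
(a) Mass: 816.2 mol × 84 g/mol = 68,560 g.

(b) Volume: 233,000 US gal × 3.785 L/gal = 881,905 L.
(b) Hardness to add: (159 − 121) = 38 mg/L as CaCO₃ × 881,905 L = 33,510 g as CaCO₃.
(b) Moles of Ca²⁺ (1 mol Ca²⁺ ≡ 1 mol CaCO₃): 33,510 / 100.1 g/mol = 334.8 mol.
(b) Mass of CaCl₂·2H₂O: 334.8 × 147 = 49,210 g.

(a) 68.6 kg; (b) 49.2 kg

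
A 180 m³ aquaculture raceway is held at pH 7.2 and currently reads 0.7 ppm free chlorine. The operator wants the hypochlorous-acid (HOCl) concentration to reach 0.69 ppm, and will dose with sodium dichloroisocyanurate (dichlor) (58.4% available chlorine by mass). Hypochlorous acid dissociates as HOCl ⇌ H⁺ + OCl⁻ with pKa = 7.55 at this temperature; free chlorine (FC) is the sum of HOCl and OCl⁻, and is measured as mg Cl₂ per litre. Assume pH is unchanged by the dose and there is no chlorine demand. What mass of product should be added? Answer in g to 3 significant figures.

91.9 g

Volume: 180 m³ = 180,000 L.
[OCl⁻]/[HOCl] = 10^(pH − pKa) = 10^(7.2 − 7.55) = 0.4467; fraction as HOCl = 1/(1 + 0.4467) = 0.6912.
Free chlorine required for 0.69 ppm HOCl: 0.69 / 0.6912 = 0.9982 ppm.
FC to add: 0.9982 − 0.7 = 0.2982 mg/L as Cl₂.
Cl₂ equivalent: 0.2982 mg/L × 180,000 L = 53.68 g.
Product at 58.4% available Cl: 53.68 / 0.584 = 91.91 g.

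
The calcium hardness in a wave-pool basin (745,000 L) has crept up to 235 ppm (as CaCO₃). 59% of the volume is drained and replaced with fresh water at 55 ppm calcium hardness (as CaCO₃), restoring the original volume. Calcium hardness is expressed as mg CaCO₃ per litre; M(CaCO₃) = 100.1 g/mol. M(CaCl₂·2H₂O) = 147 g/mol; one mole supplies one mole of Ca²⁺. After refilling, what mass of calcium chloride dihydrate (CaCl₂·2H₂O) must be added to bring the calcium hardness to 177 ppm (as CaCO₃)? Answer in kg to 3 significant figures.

52.7 kg

After draining 59% and refilling: 235 × 0.41 + 55 × 0.59 = 128.8 ppm.
Deficit to target: 177 − 128.8 = 48.2 mg/L.
As CaCO₃: 48.2 mg/L × 745,000 L = 35,910 g; ÷ 100.1 = 358.7 mol Ca²⁺.
Mass: 358.7 × 147 = 52,730 g.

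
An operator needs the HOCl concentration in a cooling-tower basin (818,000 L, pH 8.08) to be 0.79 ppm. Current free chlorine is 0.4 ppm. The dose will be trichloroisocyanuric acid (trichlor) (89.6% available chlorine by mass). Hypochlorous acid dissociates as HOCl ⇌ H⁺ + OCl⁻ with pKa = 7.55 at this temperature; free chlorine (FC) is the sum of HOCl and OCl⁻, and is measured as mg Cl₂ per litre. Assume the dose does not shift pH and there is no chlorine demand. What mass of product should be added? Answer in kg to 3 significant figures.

[OCl⁻]/[HOCl] = 10^(pH − pKa) = 10^(8.08 − 7.55) = 3.388; fraction as HOCl = 1/(1 + 3.388) = 0.2279.
Free chlorine required for 0.79 ppm HOCl: 0.79 / 0.2279 = 3.467 ppm.
FC to add: 3.467 − 0.4 = 3.067 mg/L as Cl₂.
Cl₂ equivalent: 3.067 mg/L × 818,000 L = 2509 g.
Product at 89.6% available Cl: 2509 / 0.896 = 2800 g.

2.80 kg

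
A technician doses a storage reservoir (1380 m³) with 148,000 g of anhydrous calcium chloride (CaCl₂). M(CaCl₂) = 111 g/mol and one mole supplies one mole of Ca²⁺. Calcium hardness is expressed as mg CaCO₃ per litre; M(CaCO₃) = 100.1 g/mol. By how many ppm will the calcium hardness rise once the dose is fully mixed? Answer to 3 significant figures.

96.7 ppm

Volume: 1380 m³ = 1,380,000 L.
Moles of Ca²⁺: 148,000 g ÷ 111 g/mol = 1333 mol.
As CaCO₃: 1333 mol × 100.1 g/mol = 133,500 g.
Rise: 133,500 g / 1,380,000 L × 1000 = 96.71 mg/L.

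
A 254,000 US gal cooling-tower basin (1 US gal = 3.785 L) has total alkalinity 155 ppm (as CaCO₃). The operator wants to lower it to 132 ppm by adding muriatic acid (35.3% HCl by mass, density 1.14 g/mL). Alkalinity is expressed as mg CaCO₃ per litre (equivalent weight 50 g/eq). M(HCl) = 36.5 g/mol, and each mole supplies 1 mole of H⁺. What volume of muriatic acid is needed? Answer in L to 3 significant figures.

40.1 L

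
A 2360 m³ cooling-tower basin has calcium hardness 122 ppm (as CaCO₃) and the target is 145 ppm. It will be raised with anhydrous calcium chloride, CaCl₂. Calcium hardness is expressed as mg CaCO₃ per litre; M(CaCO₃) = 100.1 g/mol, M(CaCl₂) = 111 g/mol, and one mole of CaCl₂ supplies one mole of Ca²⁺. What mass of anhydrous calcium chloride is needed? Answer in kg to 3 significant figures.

Volume: 2360 m³ = 2,360,000 L.
Hardness to add: (145 − 122) = 23 mg/L as CaCO₃ × 2,360,000 L = 54,280 g as CaCO₃.
Moles of Ca²⁺ (1 mol Ca²⁺ ≡ 1 mol CaCO₃): 54,280 / 100.1 g/mol = 542.3 mol.
Mass of CaCl₂: 542.3 × 111 = 60,190 g.

60.2 kg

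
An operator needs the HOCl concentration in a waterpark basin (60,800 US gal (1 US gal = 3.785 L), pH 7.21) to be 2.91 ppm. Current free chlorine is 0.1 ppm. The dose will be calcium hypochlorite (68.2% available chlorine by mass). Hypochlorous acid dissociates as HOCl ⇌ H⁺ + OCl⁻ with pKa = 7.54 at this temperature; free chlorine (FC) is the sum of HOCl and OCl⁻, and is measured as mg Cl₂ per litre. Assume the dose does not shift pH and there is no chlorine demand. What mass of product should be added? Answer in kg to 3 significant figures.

1.41 kg

Volume: 60,800 US gal × 3.785 L/gal = 230,128 L.
[OCl⁻]/[HOCl] = 10^(pH − pKa) = 10^(7.21 − 7.54) = 0.4677; fraction as HOCl = 1/(1 + 0.4677) = 0.6813.
Free chlorine required for 2.91 ppm HOCl: 2.91 / 0.6813 = 4.271 ppm.
FC to add: 4.271 − 0.1 = 4.171 mg/L as Cl₂.
Cl₂ equivalent: 4.171 mg/L × 230,128 L = 959.9 g.
Product at 68.2% available Cl: 959.9 / 0.682 = 1407 g.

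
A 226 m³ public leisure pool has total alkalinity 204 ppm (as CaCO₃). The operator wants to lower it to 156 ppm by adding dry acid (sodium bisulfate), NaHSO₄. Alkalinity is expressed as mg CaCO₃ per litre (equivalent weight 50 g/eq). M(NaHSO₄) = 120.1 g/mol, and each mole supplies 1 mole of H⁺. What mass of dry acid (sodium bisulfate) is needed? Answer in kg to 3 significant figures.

26.1 kg

Volume: 226 m³ = 226,000 L.
Alkalinity to neutralize: (204 − 156) = 48 mg/L as CaCO₃ × 226,000 L = 10,850 g as CaCO₃.
Equivalents of H⁺ required: 10,850 ÷ 50 g/eq = 217 eq = 217 mol NaHSO₄.
Mass of NaHSO₄: 217 × 120.1 = 26,060 g.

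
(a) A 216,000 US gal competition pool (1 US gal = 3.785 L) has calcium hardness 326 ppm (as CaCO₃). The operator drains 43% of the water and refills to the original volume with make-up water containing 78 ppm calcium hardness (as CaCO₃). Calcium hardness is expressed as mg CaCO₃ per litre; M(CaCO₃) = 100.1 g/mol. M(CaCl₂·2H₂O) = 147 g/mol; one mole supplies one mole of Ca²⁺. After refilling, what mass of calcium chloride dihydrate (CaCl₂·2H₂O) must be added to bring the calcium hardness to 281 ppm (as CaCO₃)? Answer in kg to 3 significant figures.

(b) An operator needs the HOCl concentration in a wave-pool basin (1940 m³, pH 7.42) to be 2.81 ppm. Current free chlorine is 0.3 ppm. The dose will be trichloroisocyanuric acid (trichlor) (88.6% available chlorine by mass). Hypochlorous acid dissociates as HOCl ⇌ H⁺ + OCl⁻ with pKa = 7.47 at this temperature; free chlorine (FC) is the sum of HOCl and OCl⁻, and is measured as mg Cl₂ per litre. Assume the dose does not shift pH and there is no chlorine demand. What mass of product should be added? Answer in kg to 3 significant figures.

(a) Volume: 216,000 US gal × 3.785 L/gal = 817,560 L.
(a) After draining 43% and refilling: 326 × 0.57 + 78 × 0.43 = 219.36 ppm.
(a) Deficit to target: 281 − 219.36 = 61.64 mg/L.
(a) As CaCO₃: 61.64 mg/L × 817,560 L = 50,390 g; ÷ 100.1 = 503.4 mol Ca²⁺.
(a) Mass: 503.4 × 147 = 74,010 g.

(b) Volume: 1940 m³ = 1,940,000 L.
(b) [OCl⁻]/[HOCl] = 10^(pH − pKa) = 10^(7.42 − 7.47) = 0.8913; fraction as HOCl = 1/(1 + 0.8913) = 0.5288.
(b) Free chlorine required for 2.81 ppm HOCl: 2.81 / 0.5288 = 5.314 ppm.
(b) FC to add: 5.314 − 0.3 = 5.014 mg/L as Cl₂.
(b) Cl₂ equivalent: 5.014 mg/L × 1,940,000 L = 9728 g.
(b) Product at 88.6% available Cl: 9728 / 0.886 = 10,980 g.

(a) 74.0 kg; (b) 11.0 kg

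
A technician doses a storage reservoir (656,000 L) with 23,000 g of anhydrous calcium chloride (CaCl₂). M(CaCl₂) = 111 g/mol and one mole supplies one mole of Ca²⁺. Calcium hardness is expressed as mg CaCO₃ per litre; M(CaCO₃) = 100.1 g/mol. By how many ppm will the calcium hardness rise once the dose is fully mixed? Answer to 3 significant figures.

31.6 ppm

Moles of Ca²⁺: 23,000 g ÷ 111 g/mol = 207.2 mol.
As CaCO₃: 207.2 mol × 100.1 g/mol = 20,740 g.
Rise: 20,740 g / 656,000 L × 1000 = 31.62 mg/L.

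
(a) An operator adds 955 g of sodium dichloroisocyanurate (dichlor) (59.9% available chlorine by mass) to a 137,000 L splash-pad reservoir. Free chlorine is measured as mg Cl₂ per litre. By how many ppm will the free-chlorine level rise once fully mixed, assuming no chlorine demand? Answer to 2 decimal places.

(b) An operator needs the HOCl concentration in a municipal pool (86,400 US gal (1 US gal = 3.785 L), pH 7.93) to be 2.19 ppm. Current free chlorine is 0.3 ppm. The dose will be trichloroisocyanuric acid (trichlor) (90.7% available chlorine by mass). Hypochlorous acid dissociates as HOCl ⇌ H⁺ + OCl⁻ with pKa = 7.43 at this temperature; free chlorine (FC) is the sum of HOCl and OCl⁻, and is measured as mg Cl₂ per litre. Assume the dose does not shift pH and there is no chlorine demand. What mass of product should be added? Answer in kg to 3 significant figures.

(a) Available chlorine delivered: 955 g × 0.599 = 572 g as Cl₂.
(a) Concentration rise: 572 g / 137,000 L = 4.176 mg/L = 4.18 ppm.

(b) Volume: 86,400 US gal × 3.785 L/gal = 327,024 L.
(b) [OCl⁻]/[HOCl] = 10^(pH − pKa) = 10^(7.93 − 7.43) = 3.162; fraction as HOCl = 1/(1 + 3.162) = 0.2403.
(b) Free chlorine required for 2.19 ppm HOCl: 2.19 / 0.2403 = 9.115 ppm.
(b) FC to add: 9.115 − 0.3 = 8.815 mg/L as Cl₂.
(b) Cl₂ equivalent: 8.815 mg/L × 327,024 L = 2883 g.
(b) Product at 90.7% available Cl: 2883 / 0.907 = 3178 g.

(a) 4.18 ppm; (b) 3.18 kg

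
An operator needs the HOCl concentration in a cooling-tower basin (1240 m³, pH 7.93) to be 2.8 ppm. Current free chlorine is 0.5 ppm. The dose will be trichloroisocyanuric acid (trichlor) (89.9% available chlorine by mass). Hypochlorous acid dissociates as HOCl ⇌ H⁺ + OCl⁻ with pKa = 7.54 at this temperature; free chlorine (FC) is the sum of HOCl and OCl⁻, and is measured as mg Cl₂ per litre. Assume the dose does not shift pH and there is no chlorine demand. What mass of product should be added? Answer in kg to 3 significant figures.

Volume: 1240 m³ = 1,240,000 L.
[OCl⁻]/[HOCl] = 10^(pH − pKa) = 10^(7.93 − 7.54) = 2.455; fraction as HOCl = 1/(1 + 2.455) = 0.2895.
Free chlorine required for 2.8 ppm HOCl: 2.8 / 0.2895 = 9.673 ppm.
FC to add: 9.673 − 0.5 = 9.173 mg/L as Cl₂.
Cl₂ equivalent: 9.173 mg/L × 1,240,000 L = 11,370 g.
Product at 89.9% available Cl: 11,370 / 0.899 = 12,650 g.

12.7 kg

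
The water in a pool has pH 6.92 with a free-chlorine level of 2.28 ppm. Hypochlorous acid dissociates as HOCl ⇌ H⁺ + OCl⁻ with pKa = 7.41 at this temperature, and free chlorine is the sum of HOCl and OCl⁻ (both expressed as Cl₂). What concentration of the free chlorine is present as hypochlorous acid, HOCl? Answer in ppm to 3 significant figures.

1.72 ppm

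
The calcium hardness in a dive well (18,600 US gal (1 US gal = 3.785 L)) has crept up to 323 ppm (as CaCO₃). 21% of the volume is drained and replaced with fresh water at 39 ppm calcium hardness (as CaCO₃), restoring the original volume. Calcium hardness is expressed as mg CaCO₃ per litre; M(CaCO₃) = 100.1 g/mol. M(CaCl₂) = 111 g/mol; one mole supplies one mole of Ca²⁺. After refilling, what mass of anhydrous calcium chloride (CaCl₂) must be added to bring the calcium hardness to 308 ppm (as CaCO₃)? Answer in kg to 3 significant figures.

Volume: 18,600 US gal × 3.785 L/gal = 70,401 L.
After draining 21% and refilling: 323 × 0.79 + 39 × 0.21 = 263.36 ppm.
Deficit to target: 308 − 263.36 = 44.64 mg/L.
As CaCO₃: 44.64 mg/L × 70,401 L = 3143 g; ÷ 100.1 = 31.4 mol Ca²⁺.
Mass: 31.4 × 111 = 3485 g.

3.48 kg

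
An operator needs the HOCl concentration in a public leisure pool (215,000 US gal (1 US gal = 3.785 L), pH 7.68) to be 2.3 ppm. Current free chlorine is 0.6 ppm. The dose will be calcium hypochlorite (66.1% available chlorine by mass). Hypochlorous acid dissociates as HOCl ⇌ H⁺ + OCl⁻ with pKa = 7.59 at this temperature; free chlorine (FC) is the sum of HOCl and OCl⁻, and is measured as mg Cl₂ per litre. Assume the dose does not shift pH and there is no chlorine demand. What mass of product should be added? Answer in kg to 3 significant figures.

5.58 kg

Volume: 215,000 US gal × 3.785 L/gal = 813,775 L.
[OCl⁻]/[HOCl] = 10^(pH − pKa) = 10^(7.68 − 7.59) = 1.23; fraction as HOCl = 1/(1 + 1.23) = 0.4484.
Free chlorine required for 2.3 ppm HOCl: 2.3 / 0.4484 = 5.13 ppm.
FC to add: 5.13 − 0.6 = 4.53 mg/L as Cl₂.
Cl₂ equivalent: 4.53 mg/L × 813,775 L = 3686 g.
Product at 66.1% available Cl: 3686 / 0.661 = 5577 g.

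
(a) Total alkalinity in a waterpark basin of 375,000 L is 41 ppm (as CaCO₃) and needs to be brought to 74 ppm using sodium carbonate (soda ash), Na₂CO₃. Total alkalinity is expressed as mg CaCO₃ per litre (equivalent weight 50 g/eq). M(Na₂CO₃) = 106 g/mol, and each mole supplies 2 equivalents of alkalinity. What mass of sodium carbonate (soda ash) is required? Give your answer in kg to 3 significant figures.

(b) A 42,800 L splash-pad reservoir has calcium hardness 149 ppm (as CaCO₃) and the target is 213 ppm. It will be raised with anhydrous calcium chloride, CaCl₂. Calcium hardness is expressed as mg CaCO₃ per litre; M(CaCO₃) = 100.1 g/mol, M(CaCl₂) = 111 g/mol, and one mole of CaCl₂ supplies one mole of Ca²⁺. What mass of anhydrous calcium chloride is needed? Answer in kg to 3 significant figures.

(a) 13.1 kg; (b) 3.04 kg

(a) Alkalinity to add: (74 − 41) = 33 mg/L as CaCO₃ × 375,000 L = 12,380 g as CaCO₃.
(a) Equivalents: 12,380 g ÷ 50 g/eq = 247.5 eq.
(a) Each mole of Na₂CO₃ supplies 2 eq, so 247.5 / 2 = 123.8 mol.
(a) Mass: 123.8 mol × 106 g/mol = 13,120 g.

(b) Hardness to add: (213 − 149) = 64 mg/L as CaCO₃ × 42,800 L = 2739 g as CaCO₃.
(b) Moles of Ca²⁺ (1 mol Ca²⁺ ≡ 1 mol CaCO₃): 2739 / 100.1 g/mol = 27.36 mol.
(b) Mass of CaCl₂: 27.36 × 111 = 3037 g.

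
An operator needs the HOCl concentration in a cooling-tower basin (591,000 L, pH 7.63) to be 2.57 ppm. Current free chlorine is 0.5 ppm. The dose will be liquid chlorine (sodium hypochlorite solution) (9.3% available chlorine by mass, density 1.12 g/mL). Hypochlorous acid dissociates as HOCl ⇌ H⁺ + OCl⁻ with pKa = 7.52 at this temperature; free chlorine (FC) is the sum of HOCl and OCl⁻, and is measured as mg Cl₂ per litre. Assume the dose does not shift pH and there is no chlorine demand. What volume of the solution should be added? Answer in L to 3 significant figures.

30.5 L

[OCl⁻]/[HOCl] = 10^(pH − pKa) = 10^(7.63 − 7.52) = 1.288; fraction as HOCl = 1/(1 + 1.288) = 0.437.
Free chlorine required for 2.57 ppm HOCl: 2.57 / 0.437 = 5.881 ppm.
FC to add: 5.881 − 0.5 = 5.381 mg/L as Cl₂.
Cl₂ equivalent: 5.381 mg/L × 591,000 L = 3180 g.
Product at 9.3% available Cl: 3180 / 0.093 = 34,190 g.
Volume: 34,190 g ÷ 1.12 g/mL = 30,530 mL.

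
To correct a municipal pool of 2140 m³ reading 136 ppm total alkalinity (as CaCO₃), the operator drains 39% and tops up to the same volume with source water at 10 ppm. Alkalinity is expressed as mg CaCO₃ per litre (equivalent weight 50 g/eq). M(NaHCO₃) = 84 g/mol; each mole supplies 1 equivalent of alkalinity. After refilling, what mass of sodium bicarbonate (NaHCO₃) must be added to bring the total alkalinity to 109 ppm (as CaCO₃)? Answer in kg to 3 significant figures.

79.6 kg

Volume: 2140 m³ = 2,140,000 L.
After draining 39% and refilling: 136 × 0.61 + 10 × 0.39 = 86.86 ppm.
Deficit to target: 109 − 86.86 = 22.14 mg/L.
As CaCO₃: 22.14 mg/L × 2,140,000 L = 47,380 g; ÷ 50 g/eq ÷ 1 = 947.6 mol NaHCO₃.
Mass: 947.6 × 84 = 79,600 g.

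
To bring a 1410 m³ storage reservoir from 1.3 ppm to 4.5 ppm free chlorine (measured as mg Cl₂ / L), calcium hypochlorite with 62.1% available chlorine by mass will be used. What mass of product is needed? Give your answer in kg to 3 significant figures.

7.27 kg

Volume: 1410 m³ = 1,410,000 L.
Chlorine deficit: 4.5 − 1.3 = 3.2 ppm = 3.2 mg/L as Cl₂.
Cl₂ equivalent needed: 3.2 mg/L × 1,410,000 L = 4,512,000 mg = 4512 g.
Product at 62.1% available chlorine: 4512 / 0.621 = 7266 g.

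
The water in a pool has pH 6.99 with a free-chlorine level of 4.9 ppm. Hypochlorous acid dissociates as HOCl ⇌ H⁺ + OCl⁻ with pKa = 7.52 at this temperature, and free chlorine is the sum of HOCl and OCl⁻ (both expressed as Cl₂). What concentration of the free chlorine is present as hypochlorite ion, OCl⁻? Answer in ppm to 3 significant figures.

1.12 ppm

[OCl⁻]/[HOCl] = 10^(pH − pKa) = 10^(6.99 − 7.52) = 10^-0.53 = 0.2951.
Fraction as HOCl = 1 / (1 + 0.2951) = 0.7721.
OCl⁻ = (1 − 0.7721) × 4.9 ppm = 1.117 ppm.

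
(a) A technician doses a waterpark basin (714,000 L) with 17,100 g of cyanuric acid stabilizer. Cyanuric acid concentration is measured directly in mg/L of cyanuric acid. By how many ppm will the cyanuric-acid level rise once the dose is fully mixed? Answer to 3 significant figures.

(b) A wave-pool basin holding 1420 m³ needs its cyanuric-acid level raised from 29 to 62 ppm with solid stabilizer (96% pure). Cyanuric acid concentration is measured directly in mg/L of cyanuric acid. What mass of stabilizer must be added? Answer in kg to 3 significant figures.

(a) 23.9 ppm; (b) 48.8 kg

(a) Rise: 17,100 g / 714,000 L × 1000 = 23.95 mg/L.

(b) Volume: 1420 m³ = 1,420,000 L.
(b) CYA to add: (62 − 29) = 33 mg/L × 1,420,000 L = 46,860 g cyanuric acid.
(b) At 96% purity: 46,860 / 0.96 = 48,810 g product.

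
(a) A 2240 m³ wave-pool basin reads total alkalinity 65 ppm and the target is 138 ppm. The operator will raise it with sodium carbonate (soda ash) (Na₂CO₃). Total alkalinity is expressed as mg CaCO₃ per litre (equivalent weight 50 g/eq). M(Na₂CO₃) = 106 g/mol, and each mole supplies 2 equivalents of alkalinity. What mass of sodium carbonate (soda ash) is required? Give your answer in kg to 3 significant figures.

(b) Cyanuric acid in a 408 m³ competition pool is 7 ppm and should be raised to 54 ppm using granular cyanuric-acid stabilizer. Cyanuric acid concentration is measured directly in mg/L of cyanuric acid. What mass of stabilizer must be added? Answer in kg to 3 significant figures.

(a) Volume: 2240 m³ = 2,240,000 L.
(a) Alkalinity to add: (138 − 65) = 73 mg/L as CaCO₃ × 2,240,000 L = 163,500 g as CaCO₃.
(a) Equivalents: 163,500 g ÷ 50 g/eq = 3270 eq.
(a) Each mole of Na₂CO₃ supplies 2 eq, so 3270 / 2 = 1635 mol.
(a) Mass: 1635 mol × 106 g/mol = 173,300 g.

(b) Volume: 408 m³ = 408,000 L.
(b) CYA to add: (54 − 7) = 47 mg/L × 408,000 L = 19,180 g cyanuric acid.

(a) 173 kg; (b) 19.2 kg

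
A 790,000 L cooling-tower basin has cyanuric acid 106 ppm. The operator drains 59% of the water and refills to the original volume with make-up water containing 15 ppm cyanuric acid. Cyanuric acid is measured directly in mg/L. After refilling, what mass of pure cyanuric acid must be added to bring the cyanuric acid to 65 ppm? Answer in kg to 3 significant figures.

10.0 kg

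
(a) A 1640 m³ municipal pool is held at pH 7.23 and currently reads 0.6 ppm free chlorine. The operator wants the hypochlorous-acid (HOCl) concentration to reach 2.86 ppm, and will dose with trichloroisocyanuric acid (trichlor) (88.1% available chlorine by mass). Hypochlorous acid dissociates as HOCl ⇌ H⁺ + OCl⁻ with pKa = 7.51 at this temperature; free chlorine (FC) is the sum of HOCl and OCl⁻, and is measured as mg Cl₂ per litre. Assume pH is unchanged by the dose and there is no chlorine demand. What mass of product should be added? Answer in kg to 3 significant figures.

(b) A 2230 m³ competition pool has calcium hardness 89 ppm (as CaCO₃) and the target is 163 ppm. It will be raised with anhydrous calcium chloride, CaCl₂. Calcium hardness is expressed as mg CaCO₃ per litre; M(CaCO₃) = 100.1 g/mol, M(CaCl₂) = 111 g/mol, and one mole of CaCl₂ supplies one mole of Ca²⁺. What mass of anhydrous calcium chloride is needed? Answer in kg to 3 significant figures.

(a) Volume: 1640 m³ = 1,640,000 L.
(a) [OCl⁻]/[HOCl] = 10^(pH − pKa) = 10^(7.23 − 7.51) = 0.5248; fraction as HOCl = 1/(1 + 0.5248) = 0.6558.
(a) Free chlorine required for 2.86 ppm HOCl: 2.86 / 0.6558 = 4.361 ppm.
(a) FC to add: 4.361 − 0.6 = 3.761 mg/L as Cl₂.
(a) Cl₂ equivalent: 3.761 mg/L × 1,640,000 L = 6168 g.
(a) Product at 88.1% available Cl: 6168 / 0.881 = 7001 g.

(b) Volume: 2230 m³ = 2,230,000 L.
(b) Hardness to add: (163 − 89) = 74 mg/L as CaCO₃ × 2,230,000 L = 165,000 g as CaCO₃.
(b) Moles of Ca²⁺ (1 mol Ca²⁺ ≡ 1 mol CaCO₃): 165,000 / 100.1 g/mol = 1649 mol.
(b) Mass of CaCl₂: 1649 × 111 = 183,000 g.

(a) 7.00 kg; (b) 183 kg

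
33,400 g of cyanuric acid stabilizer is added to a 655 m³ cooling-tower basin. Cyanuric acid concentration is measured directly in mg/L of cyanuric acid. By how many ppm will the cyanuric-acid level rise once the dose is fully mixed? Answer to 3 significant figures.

Volume: 655 m³ = 655,000 L.
Rise: 33,400 g / 655,000 L × 1000 = 50.99 mg/L.

51.0 ppm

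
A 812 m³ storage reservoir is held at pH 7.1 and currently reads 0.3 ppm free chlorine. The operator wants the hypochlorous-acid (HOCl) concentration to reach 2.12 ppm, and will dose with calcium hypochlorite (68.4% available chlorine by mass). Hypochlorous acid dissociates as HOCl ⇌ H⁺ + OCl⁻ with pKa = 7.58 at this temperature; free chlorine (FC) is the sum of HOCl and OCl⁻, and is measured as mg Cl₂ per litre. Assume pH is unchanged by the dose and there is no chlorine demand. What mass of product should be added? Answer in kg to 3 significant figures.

2.99 kg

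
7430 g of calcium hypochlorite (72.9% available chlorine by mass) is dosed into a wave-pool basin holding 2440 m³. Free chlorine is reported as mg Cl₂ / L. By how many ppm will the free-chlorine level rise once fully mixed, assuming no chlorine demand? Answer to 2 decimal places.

2.22 ppm

Volume: 2440 m³ = 2,440,000 L.
Available chlorine delivered: 7430 g × 0.729 = 5416 g as Cl₂.
Concentration rise: 5416 g / 2,440,000 L = 2.22 mg/L = 2.22 ppm.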